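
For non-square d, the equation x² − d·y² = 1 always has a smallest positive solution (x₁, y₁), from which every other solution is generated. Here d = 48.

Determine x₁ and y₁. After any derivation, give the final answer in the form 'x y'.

[6; 1,12] for √48; ℓ=2 ⇒ convergent index 1
step 0: (6, 1)  from 6·(1,0) + (0,1)
step 1: (7, 1)  from 1·(6,1) + (1,0)
(x₁, y₁) = (7, 1);  7² − 48·1² = 1 ✓

7 1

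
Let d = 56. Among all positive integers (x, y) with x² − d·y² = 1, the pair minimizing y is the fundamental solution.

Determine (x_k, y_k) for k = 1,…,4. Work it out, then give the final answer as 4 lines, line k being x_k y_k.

15 2
449 60
13455 1798
403201 53880

[7; 2,14] for √56; ℓ=2 ⇒ convergent index 1
i=0: a=7 ⇒ p=7, q=1
i=1: a=2 ⇒ p=15, q=2
(x₁, y₁) = (15, 2);  15² − 56·2² = 1 ✓
(15+2√56)^2 = 449 + 60√56
(15+2√56)^3 = 13455 + 1798√56
(15+2√56)^4 = 403201 + 53880√56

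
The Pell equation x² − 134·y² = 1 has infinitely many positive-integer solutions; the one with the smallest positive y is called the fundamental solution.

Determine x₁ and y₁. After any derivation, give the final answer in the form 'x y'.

[11; 1,1,2,1,3,…,1,1,22] for √134; ℓ=14 ⇒ convergent index 13
i=0: a=11 ⇒ p=11, q=1
i=1: a=1 ⇒ p=12, q=1
i=2: a=1 ⇒ p=23, q=2
i=3: a=2 ⇒ p=58, q=5
i=4: a=1 ⇒ p=81, q=7
i=5: a=3 ⇒ p=301, q=26
i=6: a=1 ⇒ p=382, q=33
i=7: a=10 ⇒ p=4121, q=356
i=8: a=1 ⇒ p=4503, q=389
i=9: a=3 ⇒ p=17630, q=1523
i=10: a=1 ⇒ p=22133, q=1912
i=11: a=2 ⇒ p=61896, q=5347
i=12: a=1 ⇒ p=84029, q=7259
i=13: a=1 ⇒ p=145925, q=12606
fundamental: x₁=145925, y₁=12606  (since 21294105625 − 134·158911236 = 1)

145925 12606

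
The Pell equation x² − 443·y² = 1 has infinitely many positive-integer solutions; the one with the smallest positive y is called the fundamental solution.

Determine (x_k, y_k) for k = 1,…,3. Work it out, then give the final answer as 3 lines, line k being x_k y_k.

442 21
390727 18564
345402226 16410555

[21; 21,42] for √443; ℓ=2 ⇒ convergent index 1
k=0  a_k=21  p_k/q_k = 21/1
k=1  a_k=21  p_k/q_k = 442/21
→ (442, 21).  Check: 442²=195364, 443·21²=195363, difference 1.
(x_2, y_2) = (442·442 + 443·21·21, 442·21 + 21·442) = (390727, 18564)
(x_3, y_3) = (442·390727 + 443·21·18564, 442·18564 + 21·390727) = (345402226, 16410555)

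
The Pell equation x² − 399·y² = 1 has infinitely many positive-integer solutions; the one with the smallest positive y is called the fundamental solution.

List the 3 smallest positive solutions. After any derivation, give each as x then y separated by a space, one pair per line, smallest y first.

d=399: √d = [19; 1,38] (ℓ=2, even), read p_1/q_1
k=0  a_k=19  p_k/q_k = 19/1
k=1  a_k=1  p_k/q_k = 20/1
fundamental: x₁=20, y₁=1  (since 400 − 399·1 = 1)
(20+1√399)^2 = 799 + 40√399
(20+1√399)^3 = 31940 + 1599√399

20 1
799 40
31940 1599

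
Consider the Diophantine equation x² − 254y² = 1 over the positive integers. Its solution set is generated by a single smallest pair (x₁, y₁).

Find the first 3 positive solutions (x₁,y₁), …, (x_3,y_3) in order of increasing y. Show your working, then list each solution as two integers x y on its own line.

d=254: √d = [15; 1,14,1,30] (ℓ=4, even), read p_3/q_3
k=0  a_k=15  p_k/q_k = 15/1
k=1  a_k=1  p_k/q_k = 16/1
k=2  a_k=14  p_k/q_k = 239/15
k=3  a_k=1  p_k/q_k = 255/16
(x₁, y₁) = (255, 16);  255² − 254·16² = 1 ✓
n=2: (255,16)∘(255,16) = (255·255+254·16·16, 255·16+16·255) = (130049,8160)
n=3: (130049,8160)∘(255,16) = (255·130049+254·16·8160, 255·8160+16·130049) = (66324735,4161584)

255 16
130049 8160
66324735 4161584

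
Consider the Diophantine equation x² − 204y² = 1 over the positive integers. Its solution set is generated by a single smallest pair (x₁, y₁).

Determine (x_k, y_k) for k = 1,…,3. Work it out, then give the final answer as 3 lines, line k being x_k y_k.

d=204: √d = [14; 3,1,1,6,1,1,3,28] (ℓ=8, even), read p_7/q_7
k=0  a_k=14  p_k/q_k = 14/1
k=1  a_k=3  p_k/q_k = 43/3
k=2  a_k=1  p_k/q_k = 57/4
k=3  a_k=1  p_k/q_k = 100/7
k=4  a_k=6  p_k/q_k = 657/46
k=5  a_k=1  p_k/q_k = 757/53
k=6  a_k=1  p_k/q_k = 1414/99
k=7  a_k=3  p_k/q_k = 4999/350
(x₁, y₁) = (4999, 350);  4999² − 204·350² = 1 ✓
n=2: (4999,350)∘(4999,350) = (4999·4999+204·350·350, 4999·350+350·4999) = (49980001,3499300)
n=3: (49980001,3499300)∘(4999,350) = (4999·49980001+204·350·3499300, 4999·3499300+350·49980001) = (499700044999,34986001050)

4999 350
49980001 3499300
499700044999 34986001050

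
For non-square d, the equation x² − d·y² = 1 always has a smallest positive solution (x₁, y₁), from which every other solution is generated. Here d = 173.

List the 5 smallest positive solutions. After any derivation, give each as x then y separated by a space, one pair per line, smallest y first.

√173 = [13; 6,1,1,6,26, …], period ℓ=5 (odd) → k=9
a_0=13:  p_0=13·1+0=13,  q_0=13·0+1=1
a_1=6:  p_1=6·13+1=79,  q_1=6·1+0=6
a_2=1:  p_2=1·79+13=92,  q_2=1·6+1=7
a_3=1:  p_3=1·92+79=171,  q_3=1·7+6=13
a_4=6:  p_4=6·171+92=1118,  q_4=6·13+7=85
a_5=26:  p_5=26·1118+171=29239,  q_5=26·85+13=2223
a_6=6:  p_6=6·29239+1118=176552,  q_6=6·2223+85=13423
a_7=1:  p_7=1·176552+29239=205791,  q_7=1·13423+2223=15646
a_8=1:  p_8=1·205791+176552=382343,  q_8=1·15646+13423=29069
a_9=6:  p_9=6·382343+205791=2499849,  q_9=6·29069+15646=190060
fundamental: x₁=2499849, y₁=190060  (since 6249245022801 − 173·36122803600 = 1)
(2499849+190060√173)^2 = 12498490045601 + 950242601880√173
(2499849+190060√173)^3 = 62488675684008728649 + 4750926036134042180√173
(2499849+190060√173)^4 = 312424506839974574118902401 + 23753195401006348176659760√173
(2499849+190060√173)^5 = 1562028181998744709597444087746249 + 118758803540015886040113314710300√173

2499849 190060
12498490045601 950242601880
62488675684008728649 4750926036134042180
312424506839974574118902401 23753195401006348176659760
1562028181998744709597444087746249 118758803540015886040113314710300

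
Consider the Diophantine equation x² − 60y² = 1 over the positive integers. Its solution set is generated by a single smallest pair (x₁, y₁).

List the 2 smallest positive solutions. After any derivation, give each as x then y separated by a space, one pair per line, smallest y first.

31 4
1921 248

d=60: √d = [7; 1,2,1,14] (ℓ=4, even), read p_3/q_3
i=0: a=7 ⇒ p=7, q=1
i=1: a=1 ⇒ p=8, q=1
i=2: a=2 ⇒ p=23, q=3
i=3: a=1 ⇒ p=31, q=4
→ (31, 4).  Check: 31²=961, 60·4²=960, difference 1.
(x_2, y_2) = (31·31 + 60·4·4, 31·4 + 4·31) = (1921, 248)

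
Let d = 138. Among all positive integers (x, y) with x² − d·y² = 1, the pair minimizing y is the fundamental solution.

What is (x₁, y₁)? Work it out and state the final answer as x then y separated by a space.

47 4

√138 = [11; 1,2,1,22, …], period ℓ=4 (even) → k=3
k=0  a_k=11  p_k/q_k = 11/1
k=1  a_k=1  p_k/q_k = 12/1
k=2  a_k=2  p_k/q_k = 35/3
k=3  a_k=1  p_k/q_k = 47/4
fundamental: x₁=47, y₁=4  (since 2209 − 138·16 = 1)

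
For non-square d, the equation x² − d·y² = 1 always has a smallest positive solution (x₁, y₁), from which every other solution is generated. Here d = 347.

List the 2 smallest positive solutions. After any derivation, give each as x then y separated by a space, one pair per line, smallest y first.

[18; 1,1,1,2,4,…,1,1,36] for √347; ℓ=14 ⇒ convergent index 13
k=0  a_k=18  p_k/q_k = 18/1
k=1  a_k=1  p_k/q_k = 19/1
k=2  a_k=1  p_k/q_k = 37/2
k=3  a_k=1  p_k/q_k = 56/3
k=4  a_k=2  p_k/q_k = 149/8
k=5  a_k=4  p_k/q_k = 652/35
k=6  a_k=1  p_k/q_k = 801/43
k=7  a_k=17  p_k/q_k = 14269/766
…
k=11  a_k=1  p_k/q_k = 238717/12815
k=12  a_k=1  p_k/q_k = 402885/21628
k=13  a_k=1  p_k/q_k = 641602/34443
→ (641602, 34443).  Check: 641602²=411653126404, 347·34443²=411653126403, difference 1.
k=2:  x_2 = 641602·641602+347·34443·34443 = 823306252807,  y_2 = 641602·34443+34443·641602 = 44197395372

641602 34443
823306252807 44197395372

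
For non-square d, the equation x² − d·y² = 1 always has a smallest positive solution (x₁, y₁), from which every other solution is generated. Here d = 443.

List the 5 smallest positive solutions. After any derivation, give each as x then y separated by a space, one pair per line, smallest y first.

442 21
390727 18564
345402226 16410555
305335177057 14506912056
269915951116162 12824093846949

√443 → a₀=21, period (21,42); ℓ=2 even so k=1
step 0: (21, 1)  from 21·(1,0) + (0,1)
step 1: (442, 21)  from 21·(21,1) + (1,0)
fundamental: x₁=442, y₁=21  (since 195364 − 443·441 = 1)
n=2: (442,21)∘(442,21) = (442·442+443·21·21, 442·21+21·442) = (390727,18564)
n=3: (390727,18564)∘(442,21) = (442·390727+443·21·18564, 442·18564+21·390727) = (345402226,16410555)
n=4: (345402226,16410555)∘(442,21) = (442·345402226+443·21·16410555, 442·16410555+21·345402226) = (305335177057,14506912056)
n=5: (305335177057,14506912056)∘(442,21) = (442·305335177057+443·21·14506912056, 442·14506912056+21·305335177057) = (269915951116162,12824093846949)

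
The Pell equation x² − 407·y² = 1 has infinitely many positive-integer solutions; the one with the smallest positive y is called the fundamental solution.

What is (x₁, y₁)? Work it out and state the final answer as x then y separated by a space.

2663 132

[20; 5,1,2,1,5,40] for √407; ℓ=6 ⇒ convergent index 5
a_0=20:  p_0=20·1+0=20,  q_0=20·0+1=1
a_1=5:  p_1=5·20+1=101,  q_1=5·1+0=5
a_2=1:  p_2=1·101+20=121,  q_2=1·5+1=6
…
a_4=1:  p_4=1·343+121=464,  q_4=1·17+6=23
a_5=5:  p_5=5·464+343=2663,  q_5=5·23+17=132
→ (2663, 132).  Check: 2663²=7091569, 407·132²=7091568, difference 1.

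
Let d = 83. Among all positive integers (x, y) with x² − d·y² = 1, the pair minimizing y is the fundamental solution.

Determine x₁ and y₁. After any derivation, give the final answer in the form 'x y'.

√83 → a₀=9, period (9,18); ℓ=2 even so k=1
step 0: (9, 1)  from 9·(1,0) + (0,1)
step 1: (82, 9)  from 9·(9,1) + (1,0)
→ (82, 9).  Check: 82²=6724, 83·9²=6723, difference 1.

82 9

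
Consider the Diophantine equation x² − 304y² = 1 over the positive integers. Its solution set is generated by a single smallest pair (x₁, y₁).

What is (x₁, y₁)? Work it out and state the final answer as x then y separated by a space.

57799 3315

√304 = [17; 2,3,2,1,1,1,1,1,2,3,2,34, …], period ℓ=12 (even) → k=11
step 0: (17, 1)  from 17·(1,0) + (0,1)
…
step 2: (122, 7)  from 3·(35,2) + (17,1)
…
step 4: (401, 23)  from 1·(279,16) + (122,7)
…
step 6: (1081, 62)  from 1·(680,39) + (401,23)
step 7: (1761, 101)  from 1·(1081,62) + (680,39)
…
step 9: (7445, 427)  from 2·(2842,163) + (1761,101)
step 10: (25177, 1444)  from 3·(7445,427) + (2842,163)
step 11: (57799, 3315)  from 2·(25177,1444) + (7445,427)
(x₁, y₁) = (57799, 3315);  57799² − 304·3315² = 1 ✓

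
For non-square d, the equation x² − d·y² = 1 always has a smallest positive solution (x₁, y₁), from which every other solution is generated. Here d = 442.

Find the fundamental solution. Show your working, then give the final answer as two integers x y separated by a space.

d=442: √d = [21; 42] (ℓ=1, odd), read p_1/q_1
a_0=21:  p_0=21·1+0=21,  q_0=21·0+1=1
a_1=42:  p_1=42·21+1=883,  q_1=42·1+0=42
fundamental: x₁=883, y₁=42  (since 779689 − 442·1764 = 1)

883 42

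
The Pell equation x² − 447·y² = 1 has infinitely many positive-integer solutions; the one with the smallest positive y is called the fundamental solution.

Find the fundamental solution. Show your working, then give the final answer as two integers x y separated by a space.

√447 → a₀=21, period (7,42); ℓ=2 even so k=1
step 0: (21, 1)  from 21·(1,0) + (0,1)
step 1: (148, 7)  from 7·(21,1) + (1,0)
→ (148, 7).  Check: 148²=21904, 447·7²=21903, difference 1.

148 7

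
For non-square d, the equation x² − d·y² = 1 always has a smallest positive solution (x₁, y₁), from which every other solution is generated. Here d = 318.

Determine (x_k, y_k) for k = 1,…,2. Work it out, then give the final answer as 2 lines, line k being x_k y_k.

[17; 1,4,1,34] for √318; ℓ=4 ⇒ convergent index 3
step 0: (17, 1)  from 17·(1,0) + (0,1)
…
step 2: (89, 5)  from 4·(18,1) + (17,1)
step 3: (107, 6)  from 1·(89,5) + (18,1)
(x₁, y₁) = (107, 6);  107² − 318·6² = 1 ✓
k=2:  x_2 = 107·107+318·6·6 = 22897,  y_2 = 107·6+6·107 = 1284

107 6
22897 1284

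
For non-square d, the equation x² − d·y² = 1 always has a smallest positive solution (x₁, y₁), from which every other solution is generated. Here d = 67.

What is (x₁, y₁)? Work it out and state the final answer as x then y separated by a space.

[8; 5,2,1,1,7,1,1,2,5,16] for √67; ℓ=10 ⇒ convergent index 9
i=0: a=8 ⇒ p=8, q=1
i=1: a=5 ⇒ p=41, q=5
…
i=3: a=1 ⇒ p=131, q=16
…
i=7: a=1 ⇒ p=3577, q=437
i=8: a=2 ⇒ p=9053, q=1106
i=9: a=5 ⇒ p=48842, q=5967
→ (48842, 5967).  Check: 48842²=2385540964, 67·5967²=2385540963, difference 1.

48842 5967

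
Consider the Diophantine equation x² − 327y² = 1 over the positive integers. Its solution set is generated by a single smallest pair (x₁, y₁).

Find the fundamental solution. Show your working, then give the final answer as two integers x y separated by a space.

217 12

√327 = [18; 12,36, …], period ℓ=2 (even) → k=1
a_0=18:  p_0=18·1+0=18,  q_0=18·0+1=1
a_1=12:  p_1=12·18+1=217,  q_1=12·1+0=12
(x₁, y₁) = (217, 12);  217² − 327·12² = 1 ✓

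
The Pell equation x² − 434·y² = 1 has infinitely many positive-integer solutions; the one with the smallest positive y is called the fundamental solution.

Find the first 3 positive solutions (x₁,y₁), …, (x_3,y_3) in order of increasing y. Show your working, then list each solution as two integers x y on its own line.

√434 = [20; 1,4,1,40, …], period ℓ=4 (even) → k=3
step 0: (20, 1)  from 20·(1,0) + (0,1)
step 1: (21, 1)  from 1·(20,1) + (1,0)
step 2: (104, 5)  from 4·(21,1) + (20,1)
step 3: (125, 6)  from 1·(104,5) + (21,1)
→ (125, 6).  Check: 125²=15625, 434·6²=15624, difference 1.
(125+6√434)^2 = 31249 + 1500√434
(125+6√434)^3 = 7812125 + 374994√434

125 6
31249 1500
7812125 374994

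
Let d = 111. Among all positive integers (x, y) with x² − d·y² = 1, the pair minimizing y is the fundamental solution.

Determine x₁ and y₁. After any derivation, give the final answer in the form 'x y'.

295 28

√111 = [10; 1,1,6,1,1,20, …], period ℓ=6 (even) → k=5
i=0: a=10 ⇒ p=10, q=1
…
i=2: a=1 ⇒ p=21, q=2
…
i=4: a=1 ⇒ p=158, q=15
i=5: a=1 ⇒ p=295, q=28
(x₁, y₁) = (295, 28);  295² − 111·28² = 1 ✓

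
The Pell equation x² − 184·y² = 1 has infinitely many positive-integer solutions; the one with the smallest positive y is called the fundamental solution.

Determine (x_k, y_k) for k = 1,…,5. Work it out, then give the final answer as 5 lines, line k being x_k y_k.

24335 1794
1184384449 87313980
57643991108495 4249571404806
2805533046066067201 206826640184594040
136545293294391499564175 10066252573534620521994

√184 → a₀=13, period (1,1,3,2,1,2,1,2,3,1,1,26); ℓ=12 even so k=11
a_0=13:  p_0=13·1+0=13,  q_0=13·0+1=1
…
a_3=3:  p_3=3·27+14=95,  q_3=3·2+1=7
a_4=2:  p_4=2·95+27=217,  q_4=2·7+2=16
…
a_10=1:  p_10=1·10594+3147=13741,  q_10=1·781+232=1013
a_11=1:  p_11=1·13741+10594=24335,  q_11=1·1013+781=1794
(x₁, y₁) = (24335, 1794);  24335² − 184·1794² = 1 ✓
(24335+1794√184)^2 = 1184384449 + 87313980√184
(24335+1794√184)^3 = 57643991108495 + 4249571404806√184
(24335+1794√184)^4 = 2805533046066067201 + 206826640184594040√184
(24335+1794√184)^5 = 136545293294391499564175 + 10066252573534620521994√184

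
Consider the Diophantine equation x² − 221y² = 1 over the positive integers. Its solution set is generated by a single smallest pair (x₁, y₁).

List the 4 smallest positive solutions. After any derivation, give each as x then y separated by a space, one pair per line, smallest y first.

√221 = [14; 1,6,2,6,1,28, …], period ℓ=6 (even) → k=5
a_0=14:  p_0=14·1+0=14,  q_0=14·0+1=1
…
a_2=6:  p_2=6·15+14=104,  q_2=6·1+1=7
…
a_4=6:  p_4=6·223+104=1442,  q_4=6·15+7=97
a_5=1:  p_5=1·1442+223=1665,  q_5=1·97+15=112
(x₁, y₁) = (1665, 112);  1665² − 221·112² = 1 ✓
(x_2, y_2) = (1665·1665 + 221·112·112, 1665·112 + 112·1665) = (5544449, 372960)
(x_3, y_3) = (1665·5544449 + 221·112·372960, 1665·372960 + 112·5544449) = (18463013505, 1241956688)
(x_4, y_4) = (1665·18463013505 + 221·112·1241956688, 1665·1241956688 + 112·18463013505) = (61481829427201, 4135715398080)

1665 112
5544449 372960
18463013505 1241956688
61481829427201 4135715398080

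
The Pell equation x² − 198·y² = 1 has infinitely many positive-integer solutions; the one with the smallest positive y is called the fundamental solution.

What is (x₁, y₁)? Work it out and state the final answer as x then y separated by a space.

197 14

√198 → a₀=14, period (14,28); ℓ=2 even so k=1
step 0: (14, 1)  from 14·(1,0) + (0,1)
step 1: (197, 14)  from 14·(14,1) + (1,0)
→ (197, 14).  Check: 197²=38809, 198·14²=38808, difference 1.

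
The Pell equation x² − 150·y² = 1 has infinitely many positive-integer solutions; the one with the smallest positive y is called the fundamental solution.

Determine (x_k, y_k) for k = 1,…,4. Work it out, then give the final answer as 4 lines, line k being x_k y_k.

49 4
4801 392
470449 38412
46099201 3763984

√150 → a₀=12, period (4,24); ℓ=2 even so k=1
i=0: a=12 ⇒ p=12, q=1
i=1: a=4 ⇒ p=49, q=4
fundamental: x₁=49, y₁=4  (since 2401 − 150·16 = 1)
(x_2, y_2) = (49·49 + 150·4·4, 49·4 + 4·49) = (4801, 392)
(x_3, y_3) = (49·4801 + 150·4·392, 49·392 + 4·4801) = (470449, 38412)
(x_4, y_4) = (49·470449 + 150·4·38412, 49·38412 + 4·470449) = (46099201, 3763984)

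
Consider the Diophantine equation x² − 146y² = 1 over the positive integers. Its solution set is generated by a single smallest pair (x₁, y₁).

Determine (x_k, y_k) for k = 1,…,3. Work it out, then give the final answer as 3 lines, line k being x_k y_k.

√146 → a₀=12, period (12,24); ℓ=2 even so k=1
i=0: a=12 ⇒ p=12, q=1
i=1: a=12 ⇒ p=145, q=12
→ (145, 12).  Check: 145²=21025, 146·12²=21024, difference 1.
k=2:  x_2 = 145·145+146·12·12 = 42049,  y_2 = 145·12+12·145 = 3480
k=3:  x_3 = 145·42049+146·12·3480 = 12194065,  y_3 = 145·3480+12·42049 = 1009188

145 12
42049 3480
12194065 1009188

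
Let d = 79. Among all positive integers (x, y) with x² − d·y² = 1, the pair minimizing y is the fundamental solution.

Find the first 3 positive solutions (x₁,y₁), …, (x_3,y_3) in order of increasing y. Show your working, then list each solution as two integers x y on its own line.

80 9
12799 1440
2047760 230391

d=79: √d = [8; 1,7,1,16] (ℓ=4, even), read p_3/q_3
step 0: (8, 1)  from 8·(1,0) + (0,1)
…
step 2: (71, 8)  from 7·(9,1) + (8,1)
step 3: (80, 9)  from 1·(71,8) + (9,1)
→ (80, 9).  Check: 80²=6400, 79·9²=6399, difference 1.
(x_2, y_2) = (80·80 + 79·9·9, 80·9 + 9·80) = (12799, 1440)
(x_3, y_3) = (80·12799 + 79·9·1440, 80·1440 + 9·12799) = (2047760, 230391)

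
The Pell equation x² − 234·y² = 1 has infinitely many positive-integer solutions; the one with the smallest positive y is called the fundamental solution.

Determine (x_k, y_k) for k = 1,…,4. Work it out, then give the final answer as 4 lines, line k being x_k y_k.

d=234: √d = [15; 3,2,1,2,1,2,3,30] (ℓ=8, even), read p_7/q_7
step 0: (15, 1)  from 15·(1,0) + (0,1)
step 1: (46, 3)  from 3·(15,1) + (1,0)
step 2: (107, 7)  from 2·(46,3) + (15,1)
…
step 4: (413, 27)  from 2·(153,10) + (107,7)
step 5: (566, 37)  from 1·(413,27) + (153,10)
step 6: (1545, 101)  from 2·(566,37) + (413,27)
step 7: (5201, 340)  from 3·(1545,101) + (566,37)
fundamental: x₁=5201, y₁=340  (since 27050401 − 234·115600 = 1)
n=2: (5201,340)∘(5201,340) = (5201·5201+234·340·340, 5201·340+340·5201) = (54100801,3536680)
n=3: (54100801,3536680)∘(5201,340) = (5201·54100801+234·340·3536680, 5201·3536680+340·54100801) = (562756526801,36788545020)
n=4: (562756526801,36788545020)∘(5201,340) = (5201·562756526801+234·340·36788545020, 5201·36788545020+340·562756526801) = (5853793337683201,382674441761360)

5201 340
54100801 3536680
562756526801 36788545020
5853793337683201 382674441761360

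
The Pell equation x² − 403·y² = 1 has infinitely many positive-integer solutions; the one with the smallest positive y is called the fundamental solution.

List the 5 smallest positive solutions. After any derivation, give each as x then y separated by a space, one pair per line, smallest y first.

669878 33369
897473069767 44706317964
1202394930058086974 59895557730143415
1610915821914004898868577 80245432842261314788776
2158234137903017152358511160238 107509300122956754498421235241

√403 → a₀=20, period (13,2,1,3,1,3,1,2,13,40); ℓ=10 even so k=9
i=0: a=20 ⇒ p=20, q=1
…
i=2: a=2 ⇒ p=542, q=27
…
i=7: a=1 ⇒ p=17967, q=895
i=8: a=2 ⇒ p=50147, q=2498
i=9: a=13 ⇒ p=669878, q=33369
(x₁, y₁) = (669878, 33369);  669878² − 403·33369² = 1 ✓
k=2:  x_2 = 669878·669878+403·33369·33369 = 897473069767,  y_2 = 669878·33369+33369·669878 = 44706317964
k=3:  x_3 = 669878·897473069767+403·33369·44706317964 = 1202394930058086974,  y_3 = 669878·44706317964+33369·897473069767 = 59895557730143415
k=4:  x_4 = 669878·1202394930058086974+403·33369·59895557730143415 = 1610915821914004898868577,  y_4 = 669878·59895557730143415+33369·1202394930058086974 = 80245432842261314788776
k=5:  x_5 = 669878·1610915821914004898868577+403·33369·80245432842261314788776 = 2158234137903017152358511160238,  y_5 = 669878·80245432842261314788776+33369·1610915821914004898868577 = 107509300122956754498421235241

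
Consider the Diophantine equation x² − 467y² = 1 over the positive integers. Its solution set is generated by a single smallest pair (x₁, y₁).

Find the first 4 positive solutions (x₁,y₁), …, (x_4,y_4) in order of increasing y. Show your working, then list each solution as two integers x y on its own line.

d=467: √d = [21; 1,1,1,1,3,…,1,1,42] (ℓ=14, even), read p_13/q_13
i=0: a=21 ⇒ p=21, q=1
i=1: a=1 ⇒ p=22, q=1
…
i=3: a=1 ⇒ p=65, q=3
i=4: a=1 ⇒ p=108, q=5
i=5: a=3 ⇒ p=389, q=18
i=6: a=3 ⇒ p=1275, q=59
i=7: a=21 ⇒ p=27164, q=1257
i=8: a=3 ⇒ p=82767, q=3830
i=9: a=3 ⇒ p=275465, q=12747
i=10: a=1 ⇒ p=358232, q=16577
i=11: a=1 ⇒ p=633697, q=29324
i=12: a=1 ⇒ p=991929, q=45901
i=13: a=1 ⇒ p=1625626, q=75225
→ (1625626, 75225).  Check: 1625626²=2642659891876, 467·75225²=2642659891875, difference 1.
k=2:  x_2 = 1625626·1625626+467·75225·75225 = 5285319783751,  y_2 = 1625626·75225+75225·1625626 = 244575431700
k=3:  x_3 = 1625626·5285319783751+467·75225·244575431700 = 17183906517558380626,  y_3 = 1625626·244575431700+75225·5285319783751 = 795176361465413175
k=4:  x_4 = 1625626·17183906517558380626+467·75225·795176361465413175 = 55869210433019434807260001,  y_4 = 1625626·795176361465413175+75225·17183906517558380626 = 2585318735566902940613400

1625626 75225
5285319783751 244575431700
17183906517558380626 795176361465413175
55869210433019434807260001 2585318735566902940613400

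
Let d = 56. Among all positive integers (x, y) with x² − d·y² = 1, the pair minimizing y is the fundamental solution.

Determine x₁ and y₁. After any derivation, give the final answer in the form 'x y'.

√56 = [7; 2,14, …], period ℓ=2 (even) → k=1
a_0=7:  p_0=7·1+0=7,  q_0=7·0+1=1
a_1=2:  p_1=2·7+1=15,  q_1=2·1+0=2
(x₁, y₁) = (15, 2);  15² − 56·2² = 1 ✓

15 2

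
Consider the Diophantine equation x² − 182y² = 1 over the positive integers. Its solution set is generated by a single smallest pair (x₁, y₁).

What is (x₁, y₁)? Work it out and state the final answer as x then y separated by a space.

d=182: √d = [13; 2,26] (ℓ=2, even), read p_1/q_1
i=0: a=13 ⇒ p=13, q=1
i=1: a=2 ⇒ p=27, q=2
→ (27, 2).  Check: 27²=729, 182·2²=728, difference 1.

27 2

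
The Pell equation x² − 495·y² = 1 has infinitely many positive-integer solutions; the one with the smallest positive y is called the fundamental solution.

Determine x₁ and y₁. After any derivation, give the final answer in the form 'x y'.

[22; 4,44] for √495; ℓ=2 ⇒ convergent index 1
k=0  a_k=22  p_k/q_k = 22/1
k=1  a_k=4  p_k/q_k = 89/4
fundamental: x₁=89, y₁=4  (since 7921 − 495·16 = 1)

89 4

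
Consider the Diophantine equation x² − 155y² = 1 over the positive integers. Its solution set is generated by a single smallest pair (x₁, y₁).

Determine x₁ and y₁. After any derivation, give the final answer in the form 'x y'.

[12; 2,4,2,24] for √155; ℓ=4 ⇒ convergent index 3
k=0  a_k=12  p_k/q_k = 12/1
…
k=2  a_k=4  p_k/q_k = 112/9
k=3  a_k=2  p_k/q_k = 249/20
(x₁, y₁) = (249, 20);  249² − 155·20² = 1 ✓

249 20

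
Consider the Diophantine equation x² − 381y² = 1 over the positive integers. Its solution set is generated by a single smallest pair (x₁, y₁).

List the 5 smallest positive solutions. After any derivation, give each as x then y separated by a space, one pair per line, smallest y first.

[19; 1,1,12,1,1,38] for √381; ℓ=6 ⇒ convergent index 5
a_0=19:  p_0=19·1+0=19,  q_0=19·0+1=1
a_1=1:  p_1=1·19+1=20,  q_1=1·1+0=1
…
a_3=12:  p_3=12·39+20=488,  q_3=12·2+1=25
a_4=1:  p_4=1·488+39=527,  q_4=1·25+2=27
a_5=1:  p_5=1·527+488=1015,  q_5=1·27+25=52
fundamental: x₁=1015, y₁=52  (since 1030225 − 381·2704 = 1)
n=2: (1015,52)∘(1015,52) = (1015·1015+381·52·52, 1015·52+52·1015) = (2060449,105560)
n=3: (2060449,105560)∘(1015,52) = (1015·2060449+381·52·105560, 1015·105560+52·2060449) = (4182710455,214286748)
n=4: (4182710455,214286748)∘(1015,52) = (1015·4182710455+381·52·214286748, 1015·214286748+52·4182710455) = (8490900163201,435001992880)
n=5: (8490900163201,435001992880)∘(1015,52) = (1015·8490900163201+381·52·435001992880, 1015·435001992880+52·8490900163201) = (17236523148587575,883053831259652)

1015 52
2060449 105560
4182710455 214286748
8490900163201 435001992880
17236523148587575 883053831259652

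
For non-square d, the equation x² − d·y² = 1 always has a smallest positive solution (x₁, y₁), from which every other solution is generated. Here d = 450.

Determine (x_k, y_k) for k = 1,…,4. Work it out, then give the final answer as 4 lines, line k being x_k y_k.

√450 = [21; 4,1,2,4,2,1,4,42, …], period ℓ=8 (even) → k=7
i=0: a=21 ⇒ p=21, q=1
i=1: a=4 ⇒ p=85, q=4
i=2: a=1 ⇒ p=106, q=5
…
i=5: a=2 ⇒ p=2885, q=136
i=6: a=1 ⇒ p=4179, q=197
i=7: a=4 ⇒ p=19601, q=924
(x₁, y₁) = (19601, 924);  19601² − 450·924² = 1 ✓
n=2: (19601,924)∘(19601,924) = (19601·19601+450·924·924, 19601·924+924·19601) = (768398401,36222648)
n=3: (768398401,36222648)∘(19601,924) = (19601·768398401+450·924·36222648, 19601·36222648+924·768398401) = (30122754096401,1420000245972)
n=4: (30122754096401,1420000245972)∘(19601,924) = (19601·30122754096401+450·924·1420000245972, 19601·1420000245972+924·30122754096401) = (1180872205318713601,55666849606371696)

19601 924
768398401 36222648
30122754096401 1420000245972
1180872205318713601 55666849606371696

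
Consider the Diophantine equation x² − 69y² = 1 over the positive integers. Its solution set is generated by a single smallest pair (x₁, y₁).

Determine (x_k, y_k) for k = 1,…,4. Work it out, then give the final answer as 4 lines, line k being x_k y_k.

d=69: √d = [8; 3,3,1,4,1,3,3,16] (ℓ=8, even), read p_7/q_7
k=0  a_k=8  p_k/q_k = 8/1
…
k=3  a_k=1  p_k/q_k = 108/13
k=4  a_k=4  p_k/q_k = 515/62
…
k=6  a_k=3  p_k/q_k = 2384/287
k=7  a_k=3  p_k/q_k = 7775/936
(x₁, y₁) = (7775, 936);  7775² − 69·936² = 1 ✓
n=2: (7775,936)∘(7775,936) = (7775·7775+69·936·936, 7775·936+936·7775) = (120901249,14554800)
n=3: (120901249,14554800)∘(7775,936) = (7775·120901249+69·936·14554800, 7775·14554800+936·120901249) = (1880014414175,226327139064)
n=4: (1880014414175,226327139064)∘(7775,936) = (7775·1880014414175+69·936·226327139064, 7775·226327139064+936·1880014414175) = (29234224019520001,3519386997890400)

7775 936
120901249 14554800
1880014414175 226327139064
29234224019520001 3519386997890400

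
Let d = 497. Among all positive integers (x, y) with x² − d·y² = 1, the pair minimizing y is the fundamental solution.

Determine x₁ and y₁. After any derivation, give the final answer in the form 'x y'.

√497 → a₀=22, period (3,2,2,5,6,5,2,2,3,44); ℓ=10 even so k=9
step 0: (22, 1)  from 22·(1,0) + (0,1)
step 1: (67, 3)  from 3·(22,1) + (1,0)
step 2: (156, 7)  from 2·(67,3) + (22,1)
step 3: (379, 17)  from 2·(156,7) + (67,3)
step 4: (2051, 92)  from 5·(379,17) + (156,7)
step 5: (12685, 569)  from 6·(2051,92) + (379,17)
step 6: (65476, 2937)  from 5·(12685,569) + (2051,92)
step 7: (143637, 6443)  from 2·(65476,2937) + (12685,569)
step 8: (352750, 15823)  from 2·(143637,6443) + (65476,2937)
step 9: (1201887, 53912)  from 3·(352750,15823) + (143637,6443)
(x₁, y₁) = (1201887, 53912);  1201887² − 497·53912² = 1 ✓

1201887 53912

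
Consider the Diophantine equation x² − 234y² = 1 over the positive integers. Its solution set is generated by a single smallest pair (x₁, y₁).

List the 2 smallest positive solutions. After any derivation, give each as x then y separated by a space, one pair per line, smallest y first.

5201 340
54100801 3536680

√234 → a₀=15, period (3,2,1,2,1,2,3,30); ℓ=8 even so k=7
step 0: (15, 1)  from 15·(1,0) + (0,1)
…
step 4: (413, 27)  from 2·(153,10) + (107,7)
…
step 6: (1545, 101)  from 2·(566,37) + (413,27)
step 7: (5201, 340)  from 3·(1545,101) + (566,37)
fundamental: x₁=5201, y₁=340  (since 27050401 − 234·115600 = 1)
k=2:  x_2 = 5201·5201+234·340·340 = 54100801,  y_2 = 5201·340+340·5201 = 3536680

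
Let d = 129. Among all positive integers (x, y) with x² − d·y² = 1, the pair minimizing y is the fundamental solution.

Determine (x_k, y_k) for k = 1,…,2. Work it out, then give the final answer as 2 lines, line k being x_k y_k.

16855 1484
568182049 50025640

√129 = [11; 2,1,3,1,6,1,3,1,2,22, …], period ℓ=10 (even) → k=9
step 0: (11, 1)  from 11·(1,0) + (0,1)
…
step 8: (6031, 531)  from 1·(4793,422) + (1238,109)
step 9: (16855, 1484)  from 2·(6031,531) + (4793,422)
fundamental: x₁=16855, y₁=1484  (since 284091025 − 129·2202256 = 1)
(x_2, y_2) = (16855·16855 + 129·1484·1484, 16855·1484 + 1484·16855) = (568182049, 50025640)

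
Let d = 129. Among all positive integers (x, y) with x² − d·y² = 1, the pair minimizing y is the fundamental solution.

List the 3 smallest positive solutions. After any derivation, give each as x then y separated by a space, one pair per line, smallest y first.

16855 1484
568182049 50025640
19153416854935 1686364322916

[11; 2,1,3,1,6,1,3,1,2,22] for √129; ℓ=10 ⇒ convergent index 9
i=0: a=11 ⇒ p=11, q=1
…
i=2: a=1 ⇒ p=34, q=3
…
i=5: a=6 ⇒ p=1079, q=95
i=6: a=1 ⇒ p=1238, q=109
…
i=8: a=1 ⇒ p=6031, q=531
i=9: a=2 ⇒ p=16855, q=1484
fundamental: x₁=16855, y₁=1484  (since 284091025 − 129·2202256 = 1)
(16855+1484√129)^2 = 568182049 + 50025640√129
(16855+1484√129)^3 = 19153416854935 + 1686364322916√129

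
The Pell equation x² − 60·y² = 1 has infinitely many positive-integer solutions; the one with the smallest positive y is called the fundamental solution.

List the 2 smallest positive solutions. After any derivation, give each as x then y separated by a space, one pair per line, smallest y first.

31 4
1921 248

√60 → a₀=7, period (1,2,1,14); ℓ=4 even so k=3
step 0: (7, 1)  from 7·(1,0) + (0,1)
…
step 2: (23, 3)  from 2·(8,1) + (7,1)
step 3: (31, 4)  from 1·(23,3) + (8,1)
→ (31, 4).  Check: 31²=961, 60·4²=960, difference 1.
k=2:  x_2 = 31·31+60·4·4 = 1921,  y_2 = 31·4+4·31 = 248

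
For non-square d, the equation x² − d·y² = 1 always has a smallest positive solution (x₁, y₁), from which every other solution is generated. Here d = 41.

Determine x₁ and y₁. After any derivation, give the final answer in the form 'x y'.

2049 320

d=41: √d = [6; 2,2,12] (ℓ=3, odd), read p_5/q_5
a_0=6:  p_0=6·1+0=6,  q_0=6·0+1=1
a_1=2:  p_1=2·6+1=13,  q_1=2·1+0=2
a_2=2:  p_2=2·13+6=32,  q_2=2·2+1=5
…
a_4=2:  p_4=2·397+32=826,  q_4=2·62+5=129
a_5=2:  p_5=2·826+397=2049,  q_5=2·129+62=320
(x₁, y₁) = (2049, 320);  2049² − 41·320² = 1 ✓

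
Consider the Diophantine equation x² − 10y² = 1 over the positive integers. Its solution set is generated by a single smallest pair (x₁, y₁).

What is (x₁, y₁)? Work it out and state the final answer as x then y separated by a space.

19 6

[3; 6] for √10; ℓ=1 ⇒ convergent index 1
step 0: (3, 1)  from 3·(1,0) + (0,1)
step 1: (19, 6)  from 6·(3,1) + (1,0)
→ (19, 6).  Check: 19²=361, 10·6²=360, difference 1.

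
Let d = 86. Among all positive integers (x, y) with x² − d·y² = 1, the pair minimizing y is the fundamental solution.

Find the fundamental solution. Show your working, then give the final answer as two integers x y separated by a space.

√86 → a₀=9, period (3,1,1,1,8,1,1,1,3,18); ℓ=10 even so k=9
i=0: a=9 ⇒ p=9, q=1
i=1: a=3 ⇒ p=28, q=3
i=2: a=1 ⇒ p=37, q=4
i=3: a=1 ⇒ p=65, q=7
…
i=5: a=8 ⇒ p=881, q=95
…
i=7: a=1 ⇒ p=1864, q=201
i=8: a=1 ⇒ p=2847, q=307
i=9: a=3 ⇒ p=10405, q=1122
(x₁, y₁) = (10405, 1122);  10405² − 86·1122² = 1 ✓

10405 1122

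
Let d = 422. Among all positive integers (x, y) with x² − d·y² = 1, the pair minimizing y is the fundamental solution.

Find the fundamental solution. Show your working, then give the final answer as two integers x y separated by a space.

7022501 341850

√422 → a₀=20, period (1,1,5,2,1,…,1,1,40); ℓ=14 even so k=13
k=0  a_k=20  p_k/q_k = 20/1
k=1  a_k=1  p_k/q_k = 21/1
…
k=3  a_k=5  p_k/q_k = 226/11
…
k=5  a_k=1  p_k/q_k = 719/35
k=6  a_k=3  p_k/q_k = 2650/129
…
k=9  a_k=1  p_k/q_k = 217526/10589
…
k=11  a_k=5  p_k/q_k = 3211821/156349
k=12  a_k=1  p_k/q_k = 3810680/185501
k=13  a_k=1  p_k/q_k = 7022501/341850
→ (7022501, 341850).  Check: 7022501²=49315520295001, 422·341850²=49315520295000, difference 1.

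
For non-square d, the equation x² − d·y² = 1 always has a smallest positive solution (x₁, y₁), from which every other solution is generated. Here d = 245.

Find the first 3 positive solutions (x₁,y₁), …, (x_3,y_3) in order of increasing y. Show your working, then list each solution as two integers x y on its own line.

d=245: √d = [15; 1,1,1,7,6,7,1,1,1,30] (ℓ=10, even), read p_9/q_9
a_0=15:  p_0=15·1+0=15,  q_0=15·0+1=1
…
a_3=1:  p_3=1·31+16=47,  q_3=1·2+1=3
…
a_6=7:  p_6=7·2207+360=15809,  q_6=7·141+23=1010
…
a_8=1:  p_8=1·18016+15809=33825,  q_8=1·1151+1010=2161
a_9=1:  p_9=1·33825+18016=51841,  q_9=1·2161+1151=3312
fundamental: x₁=51841, y₁=3312  (since 2687489281 − 245·10969344 = 1)
n=2: (51841,3312)∘(51841,3312) = (51841·51841+245·3312·3312, 51841·3312+3312·51841) = (5374978561,343394784)
n=3: (5374978561,343394784)∘(51841,3312) = (51841·5374978561+245·3312·343394784, 51841·343394784+3312·5374978561) = (557288527109761,35603857991376)

51841 3312
5374978561 343394784
557288527109761 35603857991376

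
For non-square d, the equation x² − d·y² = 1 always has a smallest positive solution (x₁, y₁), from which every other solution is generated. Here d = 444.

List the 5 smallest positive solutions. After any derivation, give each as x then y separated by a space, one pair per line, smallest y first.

295 14
174049 8260
102688615 4873386
60586108801 2875289480
35745701503975 1696415919814

[21; 14,42] for √444; ℓ=2 ⇒ convergent index 1
i=0: a=21 ⇒ p=21, q=1
i=1: a=14 ⇒ p=295, q=14
→ (295, 14).  Check: 295²=87025, 444·14²=87024, difference 1.
n=2: (295,14)∘(295,14) = (295·295+444·14·14, 295·14+14·295) = (174049,8260)
n=3: (174049,8260)∘(295,14) = (295·174049+444·14·8260, 295·8260+14·174049) = (102688615,4873386)
n=4: (102688615,4873386)∘(295,14) = (295·102688615+444·14·4873386, 295·4873386+14·102688615) = (60586108801,2875289480)
n=5: (60586108801,2875289480)∘(295,14) = (295·60586108801+444·14·2875289480, 295·2875289480+14·60586108801) = (35745701503975,1696415919814)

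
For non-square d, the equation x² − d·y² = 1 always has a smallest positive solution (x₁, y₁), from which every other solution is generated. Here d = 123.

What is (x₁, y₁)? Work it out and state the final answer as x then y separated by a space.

√123 = [11; 11,22, …], period ℓ=2 (even) → k=1
a_0=11:  p_0=11·1+0=11,  q_0=11·0+1=1
a_1=11:  p_1=11·11+1=122,  q_1=11·1+0=11
→ (122, 11).  Check: 122²=14884, 123·11²=14883, difference 1.

122 11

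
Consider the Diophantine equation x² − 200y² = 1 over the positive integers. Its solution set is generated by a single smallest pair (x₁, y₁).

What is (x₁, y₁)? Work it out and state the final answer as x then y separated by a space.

99 7

√200 → a₀=14, period (7,28); ℓ=2 even so k=1
i=0: a=14 ⇒ p=14, q=1
i=1: a=7 ⇒ p=99, q=7
→ (99, 7).  Check: 99²=9801, 200·7²=9800, difference 1.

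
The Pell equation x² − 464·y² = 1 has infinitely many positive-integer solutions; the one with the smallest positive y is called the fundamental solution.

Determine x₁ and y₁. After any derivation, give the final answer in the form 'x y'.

d=464: √d = [21; 1,1,5,1,1,1,5,1,1,42] (ℓ=10, even), read p_9/q_9
k=0  a_k=21  p_k/q_k = 21/1
…
k=2  a_k=1  p_k/q_k = 43/2
…
k=6  a_k=1  p_k/q_k = 797/37
…
k=8  a_k=1  p_k/q_k = 5299/246
k=9  a_k=1  p_k/q_k = 9801/455
fundamental: x₁=9801, y₁=455  (since 96059601 − 464·207025 = 1)

9801 455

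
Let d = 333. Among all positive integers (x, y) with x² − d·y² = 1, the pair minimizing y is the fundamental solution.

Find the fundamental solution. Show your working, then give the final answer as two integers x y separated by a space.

73 4

d=333: √d = [18; 4,36] (ℓ=2, even), read p_1/q_1
k=0  a_k=18  p_k/q_k = 18/1
k=1  a_k=4  p_k/q_k = 73/4
fundamental: x₁=73, y₁=4  (since 5329 − 333·16 = 1)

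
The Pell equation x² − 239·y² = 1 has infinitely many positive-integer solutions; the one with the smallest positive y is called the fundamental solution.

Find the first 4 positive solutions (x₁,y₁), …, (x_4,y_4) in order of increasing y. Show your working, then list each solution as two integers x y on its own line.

√239 = [15; 2,5,1,2,4,15,4,2,1,5,2,30, …], period ℓ=12 (even) → k=11
step 0: (15, 1)  from 15·(1,0) + (0,1)
step 1: (31, 2)  from 2·(15,1) + (1,0)
…
step 3: (201, 13)  from 1·(170,11) + (31,2)
…
step 5: (2489, 161)  from 4·(572,37) + (201,13)
…
step 10: (2847431, 184185)  from 5·(500258,32359) + (346141,22390)
step 11: (6195120, 400729)  from 2·(2847431,184185) + (500258,32359)
→ (6195120, 400729).  Check: 6195120²=38379511814400, 239·400729²=38379511814399, difference 1.
(x_2, y_2) = (6195120·6195120 + 239·400729·400729, 6195120·400729 + 400729·6195120) = (76759023628799, 4965128484960)
(x_3, y_3) = (6195120·76759023628799 + 239·400729·4965128484960, 6195120·4965128484960 + 400729·76759023628799) = (951062724926484326640, 61519133559490389671)
(x_4, y_4) = (6195120·951062724926484326640 + 239·400729·61519133559490389671, 6195120·61519133559490389671 + 400729·951062724926484326640) = (11783895416893046404284364801, 762236829394135240588726080)

6195120 400729
76759023628799 4965128484960
951062724926484326640 61519133559490389671
11783895416893046404284364801 762236829394135240588726080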